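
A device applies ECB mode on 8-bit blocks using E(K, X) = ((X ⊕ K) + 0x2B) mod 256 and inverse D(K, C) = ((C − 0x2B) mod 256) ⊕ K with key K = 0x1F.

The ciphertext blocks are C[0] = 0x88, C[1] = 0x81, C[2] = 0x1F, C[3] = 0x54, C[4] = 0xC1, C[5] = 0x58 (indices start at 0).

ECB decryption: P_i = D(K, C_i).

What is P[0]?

P[0] = 0x42

P[0]: D(K, 0x88) = 0x42.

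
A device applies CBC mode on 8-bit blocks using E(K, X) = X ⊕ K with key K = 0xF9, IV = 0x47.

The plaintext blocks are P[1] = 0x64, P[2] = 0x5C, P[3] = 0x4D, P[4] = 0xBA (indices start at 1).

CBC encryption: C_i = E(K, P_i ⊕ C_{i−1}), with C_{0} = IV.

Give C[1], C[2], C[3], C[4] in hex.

C[1] = 0xDA, C[2] = 0x7F, C[3] = 0xCB, C[4] = 0x88

C[1]: P[1] ⊕ 0x47 = 0x23; E(K, 0x23) = 0xDA.
C[2]: P[2] ⊕ 0xDA = 0x86; E(K, 0x86) = 0x7F.
C[3]: P[3] ⊕ 0x7F = 0x32; E(K, 0x32) = 0xCB.
C[4]: P[4] ⊕ 0xCB = 0x71; E(K, 0x71) = 0x88.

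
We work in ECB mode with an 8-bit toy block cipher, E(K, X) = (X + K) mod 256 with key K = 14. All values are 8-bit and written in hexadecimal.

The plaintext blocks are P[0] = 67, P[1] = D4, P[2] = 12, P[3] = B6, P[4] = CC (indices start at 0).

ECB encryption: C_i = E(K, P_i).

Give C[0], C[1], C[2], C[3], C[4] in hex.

C[0]: E(K, 67) = 7B.
C[1]: E(K, D4) = E8.
C[2]: E(K, 12) = 26.
C[3]: E(K, B6) = CA.
C[4]: E(K, CC) = E0.

C[0] = 7B, C[1] = E8, C[2] = 26, C[3] = CA, C[4] = E0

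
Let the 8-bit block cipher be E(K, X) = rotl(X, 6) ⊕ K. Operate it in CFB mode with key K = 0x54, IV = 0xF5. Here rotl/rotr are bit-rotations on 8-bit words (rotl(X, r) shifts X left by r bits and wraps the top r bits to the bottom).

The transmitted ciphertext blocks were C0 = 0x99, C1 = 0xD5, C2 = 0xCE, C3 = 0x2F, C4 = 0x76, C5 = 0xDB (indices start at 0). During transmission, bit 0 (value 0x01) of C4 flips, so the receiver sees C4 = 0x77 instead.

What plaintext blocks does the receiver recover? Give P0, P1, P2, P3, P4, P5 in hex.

CFB decryption: P_i = C_i ⊕ E(K, C_{i−1}), with C_{−1} = IV.
Only C4 changed, to 0x77. In CFB, a change in C_i flips the same bit in P_i and garbles P_{i+1}. Decrypting the received ciphertext:
P0: E(K, 0xF5) = 0x29; 0x99 ⊕ 0x29 = 0xB0.
P1: E(K, 0x99) = 0x32; 0xD5 ⊕ 0x32 = 0xE7.
P2: E(K, 0xD5) = 0x21; 0xCE ⊕ 0x21 = 0xEF.
P3: E(K, 0xCE) = 0xE7; 0x2F ⊕ 0xE7 = 0xC8.
P4: E(K, 0x2F) = 0x9F; 0x77 ⊕ 0x9F = 0xE8.
P5: E(K, 0x77) = 0x89; 0xDB ⊕ 0x89 = 0x52.
Blocks that differ from the original plaintext: P4, P5.

P0 = 0xB0, P1 = 0xE7, P2 = 0xEF, P3 = 0xC8, P4 = 0xE8, P5 = 0x52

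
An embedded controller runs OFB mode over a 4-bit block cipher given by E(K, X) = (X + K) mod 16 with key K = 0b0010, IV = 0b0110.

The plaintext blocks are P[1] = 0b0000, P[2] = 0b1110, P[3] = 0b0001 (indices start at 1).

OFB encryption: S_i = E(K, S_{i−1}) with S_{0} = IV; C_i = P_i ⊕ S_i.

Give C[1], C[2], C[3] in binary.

C[1]: S = E(K, 0b0110) = 0b1000; 0b0000 ⊕ 0b1000 = 0b1000.
C[2]: S = E(K, 0b1000) = 0b1010; 0b1110 ⊕ 0b1010 = 0b0100.
C[3]: S = E(K, 0b1010) = 0b1100; 0b0001 ⊕ 0b1100 = 0b1101.

C[1] = 0b1000, C[2] = 0b0100, C[3] = 0b1101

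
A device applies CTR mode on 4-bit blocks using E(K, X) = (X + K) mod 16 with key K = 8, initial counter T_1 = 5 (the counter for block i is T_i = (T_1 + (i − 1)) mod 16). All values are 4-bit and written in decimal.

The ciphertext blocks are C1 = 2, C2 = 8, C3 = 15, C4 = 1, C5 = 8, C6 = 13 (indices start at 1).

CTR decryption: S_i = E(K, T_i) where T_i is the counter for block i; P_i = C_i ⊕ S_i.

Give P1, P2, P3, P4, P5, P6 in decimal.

P1: T = 5, S = E(K, T) = 13; 2 ⊕ 13 = 15.
P2: T = 6, S = E(K, T) = 14; 8 ⊕ 14 = 6.
P3: T = 7, S = E(K, T) = 15; 15 ⊕ 15 = 0.
P4: T = 8, S = E(K, T) = 0; 1 ⊕ 0 = 1.
P5: T = 9, S = E(K, T) = 1; 8 ⊕ 1 = 9.
P6: T = 10, S = E(K, T) = 2; 13 ⊕ 2 = 15.

P1 = 15, P2 = 6, P3 = 0, P4 = 1, P5 = 9, P6 = 15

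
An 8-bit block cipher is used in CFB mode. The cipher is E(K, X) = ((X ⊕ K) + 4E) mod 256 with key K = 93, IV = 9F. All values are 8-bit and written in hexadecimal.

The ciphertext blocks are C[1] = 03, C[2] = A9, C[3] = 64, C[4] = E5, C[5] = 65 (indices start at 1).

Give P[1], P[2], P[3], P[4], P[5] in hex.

P[1] = 59, P[2] = 77, P[3] = EC, P[4] = A0, P[5] = A1

CFB decryption: P_i = C_i ⊕ E(K, C_{i−1}), with C_{0} = IV.
P[1]: E(K, 9F) = 5A; 03 ⊕ 5A = 59.
P[2]: E(K, 03) = DE; A9 ⊕ DE = 77.
P[3]: E(K, A9) = 88; 64 ⊕ 88 = EC.
P[4]: E(K, 64) = 45; E5 ⊕ 45 = A0.
P[5]: E(K, E5) = C4; 65 ⊕ C4 = A1.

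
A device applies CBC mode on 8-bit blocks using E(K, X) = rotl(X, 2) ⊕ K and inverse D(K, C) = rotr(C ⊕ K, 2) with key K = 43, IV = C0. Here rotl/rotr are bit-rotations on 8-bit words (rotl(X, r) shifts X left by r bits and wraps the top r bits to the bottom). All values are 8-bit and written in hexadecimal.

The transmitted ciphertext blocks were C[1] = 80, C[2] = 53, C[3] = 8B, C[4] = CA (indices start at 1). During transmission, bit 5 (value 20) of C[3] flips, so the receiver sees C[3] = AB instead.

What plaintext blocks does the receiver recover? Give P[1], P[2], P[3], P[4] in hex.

P[1] = 30, P[2] = 84, P[3] = 69, P[4] = C9

CBC decryption: P_i = D(K, C_i) ⊕ C_{i−1}, with C_{0} = IV.
Only C[3] changed, to AB. In CBC, a change in C_i garbles P_i and flips the same bit in P_{i+1}. Decrypting the received ciphertext:
P[1]: D(K, 80) = F0; F0 ⊕ C0 = 30.
P[2]: D(K, 53) = 04; 04 ⊕ 80 = 84.
P[3]: D(K, AB) = 3A; 3A ⊕ 53 = 69.
P[4]: D(K, CA) = 62; 62 ⊕ AB = C9.
Blocks that differ from the original plaintext: P[3], P[4].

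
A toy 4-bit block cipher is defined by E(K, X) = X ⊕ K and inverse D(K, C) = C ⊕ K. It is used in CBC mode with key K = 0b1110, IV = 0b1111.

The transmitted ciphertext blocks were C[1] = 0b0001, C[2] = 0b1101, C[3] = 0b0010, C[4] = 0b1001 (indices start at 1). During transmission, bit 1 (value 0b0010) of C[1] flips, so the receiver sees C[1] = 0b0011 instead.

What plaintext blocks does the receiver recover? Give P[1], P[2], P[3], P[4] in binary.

P[1] = 0b0010, P[2] = 0b0000, P[3] = 0b0001, P[4] = 0b0101

CBC decryption: P_i = D(K, C_i) ⊕ C_{i−1}, with C_{0} = IV.
Only C[1] changed, to 0b0011. In CBC, a change in C_i garbles P_i and flips the same bit in P_{i+1}. Decrypting the received ciphertext:
P[1]: D(K, 0b0011) = 0b1101; 0b1101 ⊕ 0b1111 = 0b0010.
P[2]: D(K, 0b1101) = 0b0011; 0b0011 ⊕ 0b0011 = 0b0000.
P[3]: D(K, 0b0010) = 0b1100; 0b1100 ⊕ 0b1101 = 0b0001.
P[4]: D(K, 0b1001) = 0b0111; 0b0111 ⊕ 0b0010 = 0b0101.
Blocks that differ from the original plaintext: P[1], P[2].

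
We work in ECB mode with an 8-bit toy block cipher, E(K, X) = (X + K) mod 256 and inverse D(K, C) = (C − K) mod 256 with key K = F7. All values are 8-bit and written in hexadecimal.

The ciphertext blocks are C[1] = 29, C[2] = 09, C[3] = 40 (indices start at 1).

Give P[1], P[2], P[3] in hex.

ECB decryption: P_i = D(K, C_i).
P[1]: D(K, 29) = 32.
P[2]: D(K, 09) = 12.
P[3]: D(K, 40) = 49.

P[1] = 32, P[2] = 12, P[3] = 49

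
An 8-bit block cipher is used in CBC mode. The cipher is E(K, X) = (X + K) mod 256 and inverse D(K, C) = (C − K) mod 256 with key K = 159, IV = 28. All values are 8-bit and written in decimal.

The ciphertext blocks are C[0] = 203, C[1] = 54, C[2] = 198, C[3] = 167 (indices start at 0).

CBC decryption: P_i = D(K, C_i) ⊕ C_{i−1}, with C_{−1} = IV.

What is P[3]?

P[3]: D(K, 167) = 8; 8 ⊕ 198 = 206.

P[3] = 206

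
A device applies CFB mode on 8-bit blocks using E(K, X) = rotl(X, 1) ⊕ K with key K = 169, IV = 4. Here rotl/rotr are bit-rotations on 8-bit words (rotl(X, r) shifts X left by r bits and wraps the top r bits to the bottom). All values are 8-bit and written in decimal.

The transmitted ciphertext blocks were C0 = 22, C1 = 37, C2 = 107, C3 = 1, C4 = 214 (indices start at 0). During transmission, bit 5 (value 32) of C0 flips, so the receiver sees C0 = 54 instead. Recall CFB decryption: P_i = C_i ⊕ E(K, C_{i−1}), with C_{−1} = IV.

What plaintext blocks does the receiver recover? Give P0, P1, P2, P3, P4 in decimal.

Only C0 changed, to 54. In CFB, a change in C_i flips the same bit in P_i and garbles P_{i+1}. Decrypting the received ciphertext:
P0: E(K, 4) = 161; 54 ⊕ 161 = 151.
P1: E(K, 54) = 197; 37 ⊕ 197 = 224.
P2: E(K, 37) = 227; 107 ⊕ 227 = 136.
P3: E(K, 107) = 127; 1 ⊕ 127 = 126.
P4: E(K, 1) = 171; 214 ⊕ 171 = 125.
Blocks that differ from the original plaintext: P0, P1.

P0 = 151, P1 = 224, P2 = 136, P3 = 126, P4 = 125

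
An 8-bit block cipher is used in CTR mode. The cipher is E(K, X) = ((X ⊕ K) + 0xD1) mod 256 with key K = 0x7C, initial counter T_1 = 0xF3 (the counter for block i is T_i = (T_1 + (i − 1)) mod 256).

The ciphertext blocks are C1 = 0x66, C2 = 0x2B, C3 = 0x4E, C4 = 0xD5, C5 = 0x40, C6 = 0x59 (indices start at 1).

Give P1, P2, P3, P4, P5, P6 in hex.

CTR decryption: S_i = E(K, T_i) where T_i is the counter for block i; P_i = C_i ⊕ S_i.
P1: T = 0xF3, S = E(K, T) = 0x60; 0x66 ⊕ 0x60 = 0x06.
P2: T = 0xF4, S = E(K, T) = 0x59; 0x2B ⊕ 0x59 = 0x72.
P3: T = 0xF5, S = E(K, T) = 0x5A; 0x4E ⊕ 0x5A = 0x14.
P4: T = 0xF6, S = E(K, T) = 0x5B; 0xD5 ⊕ 0x5B = 0x8E.
P5: T = 0xF7, S = E(K, T) = 0x5C; 0x40 ⊕ 0x5C = 0x1C.
P6: T = 0xF8, S = E(K, T) = 0x55; 0x59 ⊕ 0x55 = 0x0C.

P1 = 0x06, P2 = 0x72, P3 = 0x14, P4 = 0x8E, P5 = 0x1C, P6 = 0x0C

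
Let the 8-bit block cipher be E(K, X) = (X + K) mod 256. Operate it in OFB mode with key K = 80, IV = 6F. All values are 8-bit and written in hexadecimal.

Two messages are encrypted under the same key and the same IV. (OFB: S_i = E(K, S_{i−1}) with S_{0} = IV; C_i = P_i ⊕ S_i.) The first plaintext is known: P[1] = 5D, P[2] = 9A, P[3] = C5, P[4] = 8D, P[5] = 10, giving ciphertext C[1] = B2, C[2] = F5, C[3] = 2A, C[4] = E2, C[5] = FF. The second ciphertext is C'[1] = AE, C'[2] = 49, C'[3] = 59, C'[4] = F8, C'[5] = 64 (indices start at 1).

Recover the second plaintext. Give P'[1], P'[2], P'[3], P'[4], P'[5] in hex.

In OFB with a reused IV, both messages share the same keystream S_i, so C_i ⊕ C'_i = P_i ⊕ P'_i and thus P'_i = P_i ⊕ C_i ⊕ C'_i.
P'[1]: 5D ⊕ B2 ⊕ AE = 41.
P'[2]: 9A ⊕ F5 ⊕ 49 = 26.
P'[3]: C5 ⊕ 2A ⊕ 59 = B6.
P'[4]: 8D ⊕ E2 ⊕ F8 = 97.
P'[5]: 10 ⊕ FF ⊕ 64 = 8B.

P'[1] = 41, P'[2] = 26, P'[3] = B6, P'[4] = 97, P'[5] = 8B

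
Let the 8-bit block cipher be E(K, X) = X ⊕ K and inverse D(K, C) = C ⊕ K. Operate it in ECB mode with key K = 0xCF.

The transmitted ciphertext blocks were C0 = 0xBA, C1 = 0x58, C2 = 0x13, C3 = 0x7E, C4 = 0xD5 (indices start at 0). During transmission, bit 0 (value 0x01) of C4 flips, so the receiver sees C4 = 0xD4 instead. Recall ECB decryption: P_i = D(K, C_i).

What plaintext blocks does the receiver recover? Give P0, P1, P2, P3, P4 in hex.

Only C4 changed, to 0xD4. In ECB, a change in C_i affects only P_i. Decrypting the received ciphertext:
P0: D(K, 0xBA) = 0x75.
P1: D(K, 0x58) = 0x97.
P2: D(K, 0x13) = 0xDC.
P3: D(K, 0x7E) = 0xB1.
P4: D(K, 0xD4) = 0x1B.
Blocks that differ from the original plaintext: P4.

P0 = 0x75, P1 = 0x97, P2 = 0xDC, P3 = 0xB1, P4 = 0x1B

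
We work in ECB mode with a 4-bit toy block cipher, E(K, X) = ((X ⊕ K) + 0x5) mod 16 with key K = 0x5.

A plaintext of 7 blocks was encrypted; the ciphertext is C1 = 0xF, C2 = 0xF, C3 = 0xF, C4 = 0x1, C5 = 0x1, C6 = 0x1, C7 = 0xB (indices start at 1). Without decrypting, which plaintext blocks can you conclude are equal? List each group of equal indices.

ECB encrypts each block independently with the same key, so equal ciphertext blocks imply equal plaintext blocks.
C1 = C2 = C3 = 0xF, so P1 = P2 = P3.
C4 = C5 = C6 = 0x1, so P4 = P5 = P6.

P1 = P2 = P3; P4 = P5 = P6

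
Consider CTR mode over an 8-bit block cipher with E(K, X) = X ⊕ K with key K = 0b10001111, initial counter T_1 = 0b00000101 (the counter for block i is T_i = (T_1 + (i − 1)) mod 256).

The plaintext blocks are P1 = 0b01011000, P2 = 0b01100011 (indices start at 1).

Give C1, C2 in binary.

CTR encryption: S_i = E(K, T_i) where T_i is the counter for block i; C_i = P_i ⊕ S_i.
C1: T = 0b00000101, S = E(K, T) = 0b10001010; 0b01011000 ⊕ 0b10001010 = 0b11010010.
C2: T = 0b00000110, S = E(K, T) = 0b10001001; 0b01100011 ⊕ 0b10001001 = 0b11101010.

C1 = 0b11010010, C2 = 0b11101010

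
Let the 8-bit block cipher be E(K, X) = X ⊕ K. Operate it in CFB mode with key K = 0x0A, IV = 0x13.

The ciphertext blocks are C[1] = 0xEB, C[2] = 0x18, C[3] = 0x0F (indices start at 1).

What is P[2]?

P[2] = 0xF9

CFB decryption: P_i = C_i ⊕ E(K, C_{i−1}), with C_{0} = IV.
P[2]: E(K, 0xEB) = 0xE1; 0x18 ⊕ 0xE1 = 0xF9.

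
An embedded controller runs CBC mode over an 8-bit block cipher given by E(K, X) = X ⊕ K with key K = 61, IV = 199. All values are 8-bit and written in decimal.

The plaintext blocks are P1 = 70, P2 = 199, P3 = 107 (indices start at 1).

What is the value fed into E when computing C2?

CBC encryption: C_i = E(K, P_i ⊕ C_{i−1}), with C_{0} = IV.
C1: P1 ⊕ 199 = 129; E(K, 129) = 188.
C2: P2 ⊕ 188 = 123; E(K, 123) = 70.
So the input to E for block 2 is 123.

123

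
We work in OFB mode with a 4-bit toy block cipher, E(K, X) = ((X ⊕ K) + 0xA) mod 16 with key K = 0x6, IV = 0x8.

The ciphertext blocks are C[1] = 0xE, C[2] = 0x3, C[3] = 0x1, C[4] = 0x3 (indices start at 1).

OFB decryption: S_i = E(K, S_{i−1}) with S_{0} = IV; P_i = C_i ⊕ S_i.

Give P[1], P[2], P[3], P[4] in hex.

P[1] = 0x6, P[2] = 0xB, P[3] = 0x9, P[4] = 0xB

P[1]: S = E(K, 0x8) = 0x8; 0xE ⊕ 0x8 = 0x6.
P[2]: S = E(K, 0x8) = 0x8; 0x3 ⊕ 0x8 = 0xB.
P[3]: S = E(K, 0x8) = 0x8; 0x1 ⊕ 0x8 = 0x9.
P[4]: S = E(K, 0x8) = 0x8; 0x3 ⊕ 0x8 = 0xB.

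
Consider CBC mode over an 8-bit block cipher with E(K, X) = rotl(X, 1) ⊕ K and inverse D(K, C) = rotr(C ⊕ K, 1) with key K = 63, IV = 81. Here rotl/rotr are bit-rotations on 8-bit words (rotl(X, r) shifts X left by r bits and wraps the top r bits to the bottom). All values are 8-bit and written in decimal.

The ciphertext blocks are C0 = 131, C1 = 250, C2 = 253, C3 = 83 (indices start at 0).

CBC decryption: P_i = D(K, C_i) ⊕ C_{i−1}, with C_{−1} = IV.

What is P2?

P2: D(K, 253) = 97; 97 ⊕ 250 = 155.

P2 = 155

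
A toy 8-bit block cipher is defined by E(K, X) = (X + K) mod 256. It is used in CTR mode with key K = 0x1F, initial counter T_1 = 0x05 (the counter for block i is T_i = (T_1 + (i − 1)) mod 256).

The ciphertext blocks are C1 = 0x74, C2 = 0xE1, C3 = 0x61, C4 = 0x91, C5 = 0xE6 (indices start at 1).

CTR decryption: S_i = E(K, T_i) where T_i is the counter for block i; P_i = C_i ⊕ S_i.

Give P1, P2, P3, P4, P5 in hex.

P1 = 0x50, P2 = 0xC4, P3 = 0x47, P4 = 0xB6, P5 = 0xCE

P1: T = 0x05, S = E(K, T) = 0x24; 0x74 ⊕ 0x24 = 0x50.
P2: T = 0x06, S = E(K, T) = 0x25; 0xE1 ⊕ 0x25 = 0xC4.
P3: T = 0x07, S = E(K, T) = 0x26; 0x61 ⊕ 0x26 = 0x47.
P4: T = 0x08, S = E(K, T) = 0x27; 0x91 ⊕ 0x27 = 0xB6.
P5: T = 0x09, S = E(K, T) = 0x28; 0xE6 ⊕ 0x28 = 0xCE.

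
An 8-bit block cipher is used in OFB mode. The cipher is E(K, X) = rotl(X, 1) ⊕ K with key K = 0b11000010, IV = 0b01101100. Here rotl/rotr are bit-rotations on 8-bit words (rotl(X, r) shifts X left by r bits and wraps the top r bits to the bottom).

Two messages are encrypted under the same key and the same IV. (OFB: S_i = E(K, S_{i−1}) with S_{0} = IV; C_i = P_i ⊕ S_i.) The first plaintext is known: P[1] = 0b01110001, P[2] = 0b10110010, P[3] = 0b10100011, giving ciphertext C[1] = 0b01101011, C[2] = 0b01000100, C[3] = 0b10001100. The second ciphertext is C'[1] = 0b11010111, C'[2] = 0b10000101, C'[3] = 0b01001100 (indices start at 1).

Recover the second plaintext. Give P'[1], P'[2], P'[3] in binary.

P'[1] = 0b11001101, P'[2] = 0b01110011, P'[3] = 0b01100011

In OFB with a reused IV, both messages share the same keystream S_i, so C_i ⊕ C'_i = P_i ⊕ P'_i and thus P'_i = P_i ⊕ C_i ⊕ C'_i.
P'[1]: 0b01110001 ⊕ 0b01101011 ⊕ 0b11010111 = 0b11001101.
P'[2]: 0b10110010 ⊕ 0b01000100 ⊕ 0b10000101 = 0b01110011.
P'[3]: 0b10100011 ⊕ 0b10001100 ⊕ 0b01001100 = 0b01100011.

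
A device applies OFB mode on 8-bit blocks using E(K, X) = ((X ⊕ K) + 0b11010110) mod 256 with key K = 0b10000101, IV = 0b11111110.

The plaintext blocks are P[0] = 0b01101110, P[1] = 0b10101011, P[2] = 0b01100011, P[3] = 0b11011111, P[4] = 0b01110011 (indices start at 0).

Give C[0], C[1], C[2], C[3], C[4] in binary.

C[0] = 0b00111111, C[1] = 0b00000001, C[2] = 0b01100110, C[3] = 0b10001001, C[4] = 0b11011010

OFB encryption: S_i = E(K, S_{i−1}) with S_{−1} = IV; C_i = P_i ⊕ S_i.
C[0]: S = E(K, 0b11111110) = 0b01010001; 0b01101110 ⊕ 0b01010001 = 0b00111111.
C[1]: S = E(K, 0b01010001) = 0b10101010; 0b10101011 ⊕ 0b10101010 = 0b00000001.
C[2]: S = E(K, 0b10101010) = 0b00000101; 0b01100011 ⊕ 0b00000101 = 0b01100110.
C[3]: S = E(K, 0b00000101) = 0b01010110; 0b11011111 ⊕ 0b01010110 = 0b10001001.
C[4]: S = E(K, 0b01010110) = 0b10101001; 0b01110011 ⊕ 0b10101001 = 0b11011010.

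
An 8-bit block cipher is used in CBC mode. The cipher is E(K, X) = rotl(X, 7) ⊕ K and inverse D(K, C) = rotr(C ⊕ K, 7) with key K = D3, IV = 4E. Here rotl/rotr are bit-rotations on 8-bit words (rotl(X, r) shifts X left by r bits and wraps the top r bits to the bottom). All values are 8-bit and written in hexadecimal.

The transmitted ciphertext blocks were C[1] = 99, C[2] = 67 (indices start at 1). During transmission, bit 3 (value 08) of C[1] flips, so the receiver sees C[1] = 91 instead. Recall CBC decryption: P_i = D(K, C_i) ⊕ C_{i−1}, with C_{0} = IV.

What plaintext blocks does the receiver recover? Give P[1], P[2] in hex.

Only C[1] changed, to 91. In CBC, a change in C_i garbles P_i and flips the same bit in P_{i+1}. Decrypting the received ciphertext:
P[1]: D(K, 91) = 84; 84 ⊕ 4E = CA.
P[2]: D(K, 67) = 69; 69 ⊕ 91 = F8.
Blocks that differ from the original plaintext: P[1], P[2].

P[1] = CA, P[2] = F8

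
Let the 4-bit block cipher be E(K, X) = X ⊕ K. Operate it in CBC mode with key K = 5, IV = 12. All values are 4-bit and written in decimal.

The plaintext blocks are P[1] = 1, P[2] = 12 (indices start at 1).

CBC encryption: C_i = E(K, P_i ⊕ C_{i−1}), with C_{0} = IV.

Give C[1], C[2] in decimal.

C[1] = 8, C[2] = 1

C[1]: P[1] ⊕ 12 = 13; E(K, 13) = 8.
C[2]: P[2] ⊕ 8 = 4; E(K, 4) = 1.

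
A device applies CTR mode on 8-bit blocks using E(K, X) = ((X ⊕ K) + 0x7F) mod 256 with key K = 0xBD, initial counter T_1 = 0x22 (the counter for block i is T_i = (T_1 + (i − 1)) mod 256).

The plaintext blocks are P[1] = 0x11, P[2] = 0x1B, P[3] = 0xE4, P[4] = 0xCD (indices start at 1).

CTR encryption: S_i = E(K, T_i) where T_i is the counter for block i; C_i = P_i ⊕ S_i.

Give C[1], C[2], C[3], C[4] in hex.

C[1] = 0x0F, C[2] = 0x06, C[3] = 0xFC, C[4] = 0xDA

C[1]: T = 0x22, S = E(K, T) = 0x1E; 0x11 ⊕ 0x1E = 0x0F.
C[2]: T = 0x23, S = E(K, T) = 0x1D; 0x1B ⊕ 0x1D = 0x06.
C[3]: T = 0x24, S = E(K, T) = 0x18; 0xE4 ⊕ 0x18 = 0xFC.
C[4]: T = 0x25, S = E(K, T) = 0x17; 0xCD ⊕ 0x17 = 0xDA.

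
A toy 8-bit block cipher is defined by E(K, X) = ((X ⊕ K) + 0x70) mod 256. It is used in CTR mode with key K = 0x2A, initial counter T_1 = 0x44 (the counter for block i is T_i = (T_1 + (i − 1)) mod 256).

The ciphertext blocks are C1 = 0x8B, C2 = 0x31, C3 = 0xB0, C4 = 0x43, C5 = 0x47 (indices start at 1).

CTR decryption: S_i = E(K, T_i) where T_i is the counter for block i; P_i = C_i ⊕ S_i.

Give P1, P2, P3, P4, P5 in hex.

P1 = 0x55, P2 = 0xEE, P3 = 0x6C, P4 = 0x9E, P5 = 0x95

P1: T = 0x44, S = E(K, T) = 0xDE; 0x8B ⊕ 0xDE = 0x55.
P2: T = 0x45, S = E(K, T) = 0xDF; 0x31 ⊕ 0xDF = 0xEE.
P3: T = 0x46, S = E(K, T) = 0xDC; 0xB0 ⊕ 0xDC = 0x6C.
P4: T = 0x47, S = E(K, T) = 0xDD; 0x43 ⊕ 0xDD = 0x9E.
P5: T = 0x48, S = E(K, T) = 0xD2; 0x47 ⊕ 0xD2 = 0x95.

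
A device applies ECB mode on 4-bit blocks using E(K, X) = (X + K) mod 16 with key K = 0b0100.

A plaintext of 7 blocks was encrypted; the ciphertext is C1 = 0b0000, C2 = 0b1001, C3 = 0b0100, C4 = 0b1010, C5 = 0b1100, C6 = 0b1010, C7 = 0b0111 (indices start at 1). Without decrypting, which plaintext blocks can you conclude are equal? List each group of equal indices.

P4 = P6

ECB encrypts each block independently with the same key, so equal ciphertext blocks imply equal plaintext blocks.
C4 = C6 = 0b1010, so P4 = P6.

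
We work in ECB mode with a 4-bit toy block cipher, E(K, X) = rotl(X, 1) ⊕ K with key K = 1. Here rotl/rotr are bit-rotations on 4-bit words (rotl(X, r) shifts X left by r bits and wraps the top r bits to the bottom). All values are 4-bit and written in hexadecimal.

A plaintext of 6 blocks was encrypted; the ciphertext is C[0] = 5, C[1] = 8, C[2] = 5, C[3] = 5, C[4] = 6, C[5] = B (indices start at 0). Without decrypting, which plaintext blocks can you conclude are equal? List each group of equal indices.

P[0] = P[2] = P[3]

ECB encrypts each block independently with the same key, so equal ciphertext blocks imply equal plaintext blocks.
C[0] = C[2] = C[3] = 5, so P[0] = P[2] = P[3].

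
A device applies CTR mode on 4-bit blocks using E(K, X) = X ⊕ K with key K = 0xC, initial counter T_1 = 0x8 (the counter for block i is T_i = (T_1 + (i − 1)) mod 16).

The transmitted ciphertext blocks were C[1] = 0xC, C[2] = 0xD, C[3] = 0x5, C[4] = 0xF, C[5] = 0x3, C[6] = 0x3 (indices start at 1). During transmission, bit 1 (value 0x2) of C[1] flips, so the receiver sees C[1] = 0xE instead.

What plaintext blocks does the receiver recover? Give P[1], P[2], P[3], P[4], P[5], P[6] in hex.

CTR decryption: S_i = E(K, T_i) where T_i is the counter for block i; P_i = C_i ⊕ S_i.
Only C[1] changed, to 0xE. In CTR, a change in C_i flips the same bit in P_i only; the keystream is unaffected. Decrypting the received ciphertext:
P[1]: T = 0x8, S = E(K, T) = 0x4; 0xE ⊕ 0x4 = 0xA.
P[2]: T = 0x9, S = E(K, T) = 0x5; 0xD ⊕ 0x5 = 0x8.
P[3]: T = 0xA, S = E(K, T) = 0x6; 0x5 ⊕ 0x6 = 0x3.
P[4]: T = 0xB, S = E(K, T) = 0x7; 0xF ⊕ 0x7 = 0x8.
P[5]: T = 0xC, S = E(K, T) = 0x0; 0x3 ⊕ 0x0 = 0x3.
P[6]: T = 0xD, S = E(K, T) = 0x1; 0x3 ⊕ 0x1 = 0x2.
Blocks that differ from the original plaintext: P[1].

P[1] = 0xA, P[2] = 0x8, P[3] = 0x3, P[4] = 0x8, P[5] = 0x3, P[6] = 0x2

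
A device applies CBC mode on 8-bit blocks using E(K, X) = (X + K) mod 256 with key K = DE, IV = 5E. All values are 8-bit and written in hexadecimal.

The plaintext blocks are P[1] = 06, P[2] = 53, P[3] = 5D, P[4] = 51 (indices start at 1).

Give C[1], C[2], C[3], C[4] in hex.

CBC encryption: C_i = E(K, P_i ⊕ C_{i−1}), with C_{0} = IV.
C[1]: P[1] ⊕ 5E = 58; E(K, 58) = 36.
C[2]: P[2] ⊕ 36 = 65; E(K, 65) = 43.
C[3]: P[3] ⊕ 43 = 1E; E(K, 1E) = FC.
C[4]: P[4] ⊕ FC = AD; E(K, AD) = 8B.

C[1] = 36, C[2] = 43, C[3] = FC, C[4] = 8B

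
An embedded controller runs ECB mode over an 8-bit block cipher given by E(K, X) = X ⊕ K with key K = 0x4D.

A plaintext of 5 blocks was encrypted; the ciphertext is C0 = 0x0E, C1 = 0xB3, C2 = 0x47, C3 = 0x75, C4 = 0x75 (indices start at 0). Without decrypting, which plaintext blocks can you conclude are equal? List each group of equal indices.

ECB encrypts each block independently with the same key, so equal ciphertext blocks imply equal plaintext blocks.
C3 = C4 = 0x75, so P3 = P4.

P3 = P4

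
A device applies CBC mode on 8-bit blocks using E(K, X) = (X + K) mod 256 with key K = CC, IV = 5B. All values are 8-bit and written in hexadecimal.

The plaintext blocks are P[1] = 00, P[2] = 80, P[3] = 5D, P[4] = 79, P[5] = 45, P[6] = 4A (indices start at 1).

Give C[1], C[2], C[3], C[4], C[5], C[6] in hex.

C[1] = 27, C[2] = 73, C[3] = FA, C[4] = 4F, C[5] = D6, C[6] = 68

CBC encryption: C_i = E(K, P_i ⊕ C_{i−1}), with C_{0} = IV.
C[1]: P[1] ⊕ 5B = 5B; E(K, 5B) = 27.
C[2]: P[2] ⊕ 27 = A7; E(K, A7) = 73.
C[3]: P[3] ⊕ 73 = 2E; E(K, 2E) = FA.
C[4]: P[4] ⊕ FA = 83; E(K, 83) = 4F.
C[5]: P[5] ⊕ 4F = 0A; E(K, 0A) = D6.
C[6]: P[6] ⊕ D6 = 9C; E(K, 9C) = 68.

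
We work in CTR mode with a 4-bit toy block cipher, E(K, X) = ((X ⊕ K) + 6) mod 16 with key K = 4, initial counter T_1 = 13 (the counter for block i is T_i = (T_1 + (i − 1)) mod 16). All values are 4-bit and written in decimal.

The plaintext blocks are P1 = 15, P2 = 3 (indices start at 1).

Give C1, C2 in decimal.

CTR encryption: S_i = E(K, T_i) where T_i is the counter for block i; C_i = P_i ⊕ S_i.
C1: T = 13, S = E(K, T) = 15; 15 ⊕ 15 = 0.
C2: T = 14, S = E(K, T) = 0; 3 ⊕ 0 = 3.

C1 = 0, C2 = 3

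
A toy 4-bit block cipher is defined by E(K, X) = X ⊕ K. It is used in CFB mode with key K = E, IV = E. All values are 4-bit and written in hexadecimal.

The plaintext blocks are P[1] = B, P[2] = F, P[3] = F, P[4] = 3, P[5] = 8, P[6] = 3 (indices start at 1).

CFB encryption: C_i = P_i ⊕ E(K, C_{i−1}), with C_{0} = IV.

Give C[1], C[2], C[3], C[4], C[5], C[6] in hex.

C[1] = B, C[2] = A, C[3] = B, C[4] = 6, C[5] = 0, C[6] = D

C[1]: E(K, E) = 0; B ⊕ 0 = B.
C[2]: E(K, B) = 5; F ⊕ 5 = A.
C[3]: E(K, A) = 4; F ⊕ 4 = B.
C[4]: E(K, B) = 5; 3 ⊕ 5 = 6.
C[5]: E(K, 6) = 8; 8 ⊕ 8 = 0.
C[6]: E(K, 0) = E; 3 ⊕ E = D.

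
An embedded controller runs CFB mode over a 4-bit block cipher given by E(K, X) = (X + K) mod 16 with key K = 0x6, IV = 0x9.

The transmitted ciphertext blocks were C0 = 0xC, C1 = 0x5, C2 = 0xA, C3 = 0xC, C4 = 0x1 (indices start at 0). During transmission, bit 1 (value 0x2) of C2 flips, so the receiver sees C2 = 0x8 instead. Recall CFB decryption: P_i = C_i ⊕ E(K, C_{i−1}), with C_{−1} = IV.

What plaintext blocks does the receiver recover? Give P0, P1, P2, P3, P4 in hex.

Only C2 changed, to 0x8. In CFB, a change in C_i flips the same bit in P_i and garbles P_{i+1}. Decrypting the received ciphertext:
P0: E(K, 0x9) = 0xF; 0xC ⊕ 0xF = 0x3.
P1: E(K, 0xC) = 0x2; 0x5 ⊕ 0x2 = 0x7.
P2: E(K, 0x5) = 0xB; 0x8 ⊕ 0xB = 0x3.
P3: E(K, 0x8) = 0xE; 0xC ⊕ 0xE = 0x2.
P4: E(K, 0xC) = 0x2; 0x1 ⊕ 0x2 = 0x3.
Blocks that differ from the original plaintext: P2, P3.

P0 = 0x3, P1 = 0x7, P2 = 0x3, P3 = 0x2, P4 = 0x3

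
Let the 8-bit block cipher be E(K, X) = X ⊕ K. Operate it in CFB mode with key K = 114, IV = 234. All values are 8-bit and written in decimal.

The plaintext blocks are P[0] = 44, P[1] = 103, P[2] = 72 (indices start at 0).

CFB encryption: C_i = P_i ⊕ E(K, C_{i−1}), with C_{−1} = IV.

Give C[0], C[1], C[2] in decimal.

C[0] = 180, C[1] = 161, C[2] = 155

C[0]: E(K, 234) = 152; 44 ⊕ 152 = 180.
C[1]: E(K, 180) = 198; 103 ⊕ 198 = 161.
C[2]: E(K, 161) = 211; 72 ⊕ 211 = 155.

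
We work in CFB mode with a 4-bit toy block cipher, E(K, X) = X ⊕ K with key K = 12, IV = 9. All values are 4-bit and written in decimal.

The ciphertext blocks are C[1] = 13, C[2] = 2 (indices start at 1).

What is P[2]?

CFB decryption: P_i = C_i ⊕ E(K, C_{i−1}), with C_{0} = IV.
P[2]: E(K, 13) = 1; 2 ⊕ 1 = 3.

P[2] = 3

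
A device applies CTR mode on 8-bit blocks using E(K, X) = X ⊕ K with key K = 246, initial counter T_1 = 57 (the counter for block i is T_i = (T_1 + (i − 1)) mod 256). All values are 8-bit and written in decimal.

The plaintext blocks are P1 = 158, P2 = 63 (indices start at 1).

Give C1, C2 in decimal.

CTR encryption: S_i = E(K, T_i) where T_i is the counter for block i; C_i = P_i ⊕ S_i.
C1: T = 57, S = E(K, T) = 207; 158 ⊕ 207 = 81.
C2: T = 58, S = E(K, T) = 204; 63 ⊕ 204 = 243.

C1 = 81, C2 = 243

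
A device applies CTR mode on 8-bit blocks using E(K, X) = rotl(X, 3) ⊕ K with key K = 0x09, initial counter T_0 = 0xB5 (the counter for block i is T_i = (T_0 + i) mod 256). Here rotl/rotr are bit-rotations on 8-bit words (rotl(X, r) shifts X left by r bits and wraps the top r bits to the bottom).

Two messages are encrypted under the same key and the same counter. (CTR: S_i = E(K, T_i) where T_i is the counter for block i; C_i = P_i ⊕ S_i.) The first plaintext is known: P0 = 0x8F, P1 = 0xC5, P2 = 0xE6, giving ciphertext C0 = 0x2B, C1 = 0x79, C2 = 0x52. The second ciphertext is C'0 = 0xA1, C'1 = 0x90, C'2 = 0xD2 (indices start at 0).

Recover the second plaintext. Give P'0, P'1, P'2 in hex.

In CTR with a reused counter, both messages share the same keystream S_i, so C_i ⊕ C'_i = P_i ⊕ P'_i and thus P'_i = P_i ⊕ C_i ⊕ C'_i.
P'0: 0x8F ⊕ 0x2B ⊕ 0xA1 = 0x05.
P'1: 0xC5 ⊕ 0x79 ⊕ 0x90 = 0x2C.
P'2: 0xE6 ⊕ 0x52 ⊕ 0xD2 = 0x66.

P'0 = 0x05, P'1 = 0x2C, P'2 = 0x66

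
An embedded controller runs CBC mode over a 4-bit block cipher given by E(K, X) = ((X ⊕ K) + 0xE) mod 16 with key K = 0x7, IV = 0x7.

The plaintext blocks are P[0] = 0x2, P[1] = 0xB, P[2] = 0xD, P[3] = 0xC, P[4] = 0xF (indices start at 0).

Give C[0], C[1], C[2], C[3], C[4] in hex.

C[0] = 0x0, C[1] = 0xA, C[2] = 0xE, C[3] = 0x3, C[4] = 0x9

CBC encryption: C_i = E(K, P_i ⊕ C_{i−1}), with C_{−1} = IV.
C[0]: P[0] ⊕ 0x7 = 0x5; E(K, 0x5) = 0x0.
C[1]: P[1] ⊕ 0x0 = 0xB; E(K, 0xB) = 0xA.
C[2]: P[2] ⊕ 0xA = 0x7; E(K, 0x7) = 0xE.
C[3]: P[3] ⊕ 0xE = 0x2; E(K, 0x2) = 0x3.
C[4]: P[4] ⊕ 0x3 = 0xC; E(K, 0xC) = 0x9.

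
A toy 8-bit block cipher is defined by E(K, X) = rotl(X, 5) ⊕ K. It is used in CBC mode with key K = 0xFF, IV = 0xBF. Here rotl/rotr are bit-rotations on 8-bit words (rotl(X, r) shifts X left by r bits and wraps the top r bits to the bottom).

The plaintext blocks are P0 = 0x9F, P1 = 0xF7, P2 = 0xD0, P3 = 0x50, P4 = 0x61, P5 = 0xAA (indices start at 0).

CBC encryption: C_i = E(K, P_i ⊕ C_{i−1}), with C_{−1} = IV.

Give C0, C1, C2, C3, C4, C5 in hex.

C0 = 0xFB, C1 = 0x7E, C2 = 0x2A, C3 = 0xB0, C4 = 0xC5, C5 = 0x12

C0: P0 ⊕ 0xBF = 0x20; E(K, 0x20) = 0xFB.
C1: P1 ⊕ 0xFB = 0x0C; E(K, 0x0C) = 0x7E.
C2: P2 ⊕ 0x7E = 0xAE; E(K, 0xAE) = 0x2A.
C3: P3 ⊕ 0x2A = 0x7A; E(K, 0x7A) = 0xB0.
C4: P4 ⊕ 0xB0 = 0xD1; E(K, 0xD1) = 0xC5.
C5: P5 ⊕ 0xC5 = 0x6F; E(K, 0x6F) = 0x12.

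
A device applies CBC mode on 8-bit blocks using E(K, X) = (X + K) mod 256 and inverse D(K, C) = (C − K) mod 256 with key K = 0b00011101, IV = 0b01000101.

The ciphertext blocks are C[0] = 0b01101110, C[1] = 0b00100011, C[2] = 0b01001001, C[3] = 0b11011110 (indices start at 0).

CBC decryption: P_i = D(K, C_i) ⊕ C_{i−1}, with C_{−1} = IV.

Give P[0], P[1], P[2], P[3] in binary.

P[0]: D(K, 0b01101110) = 0b01010001; 0b01010001 ⊕ 0b01000101 = 0b00010100.
P[1]: D(K, 0b00100011) = 0b00000110; 0b00000110 ⊕ 0b01101110 = 0b01101000.
P[2]: D(K, 0b01001001) = 0b00101100; 0b00101100 ⊕ 0b00100011 = 0b00001111.
P[3]: D(K, 0b11011110) = 0b11000001; 0b11000001 ⊕ 0b01001001 = 0b10001000.

P[0] = 0b00010100, P[1] = 0b01101000, P[2] = 0b00001111, P[3] = 0b10001000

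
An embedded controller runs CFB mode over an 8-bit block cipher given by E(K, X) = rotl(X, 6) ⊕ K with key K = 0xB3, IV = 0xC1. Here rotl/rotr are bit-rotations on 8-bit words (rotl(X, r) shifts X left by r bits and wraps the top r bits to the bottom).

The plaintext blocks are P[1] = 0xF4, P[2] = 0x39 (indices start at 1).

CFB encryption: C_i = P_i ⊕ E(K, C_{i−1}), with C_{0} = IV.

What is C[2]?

C[1]: E(K, 0xC1) = 0xC3; 0xF4 ⊕ 0xC3 = 0x37.
C[2]: E(K, 0x37) = 0x7E; 0x39 ⊕ 0x7E = 0x47.

C[2] = 0x47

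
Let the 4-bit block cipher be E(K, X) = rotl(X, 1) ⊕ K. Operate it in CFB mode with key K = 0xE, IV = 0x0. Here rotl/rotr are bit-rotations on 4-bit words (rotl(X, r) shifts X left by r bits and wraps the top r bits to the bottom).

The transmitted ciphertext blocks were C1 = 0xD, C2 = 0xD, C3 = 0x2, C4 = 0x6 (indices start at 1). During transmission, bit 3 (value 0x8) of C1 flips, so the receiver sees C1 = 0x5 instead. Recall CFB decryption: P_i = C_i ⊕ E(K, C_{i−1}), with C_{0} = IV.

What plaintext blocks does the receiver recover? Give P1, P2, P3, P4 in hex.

Only C1 changed, to 0x5. In CFB, a change in C_i flips the same bit in P_i and garbles P_{i+1}. Decrypting the received ciphertext:
P1: E(K, 0x0) = 0xE; 0x5 ⊕ 0xE = 0xB.
P2: E(K, 0x5) = 0x4; 0xD ⊕ 0x4 = 0x9.
P3: E(K, 0xD) = 0x5; 0x2 ⊕ 0x5 = 0x7.
P4: E(K, 0x2) = 0xA; 0x6 ⊕ 0xA = 0xC.
Blocks that differ from the original plaintext: P1, P2.

P1 = 0xB, P2 = 0x9, P3 = 0x7, P4 = 0xC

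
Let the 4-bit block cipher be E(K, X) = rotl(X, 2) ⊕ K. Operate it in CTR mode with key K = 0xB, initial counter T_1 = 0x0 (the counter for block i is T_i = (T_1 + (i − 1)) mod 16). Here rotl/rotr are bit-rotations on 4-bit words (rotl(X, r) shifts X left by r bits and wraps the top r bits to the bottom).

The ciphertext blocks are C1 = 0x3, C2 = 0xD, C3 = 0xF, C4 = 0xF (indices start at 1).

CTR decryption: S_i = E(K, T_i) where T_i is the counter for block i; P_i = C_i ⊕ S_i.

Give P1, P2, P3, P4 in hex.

P1 = 0x8, P2 = 0x2, P3 = 0xC, P4 = 0x8

P1: T = 0x0, S = E(K, T) = 0xB; 0x3 ⊕ 0xB = 0x8.
P2: T = 0x1, S = E(K, T) = 0xF; 0xD ⊕ 0xF = 0x2.
P3: T = 0x2, S = E(K, T) = 0x3; 0xF ⊕ 0x3 = 0xC.
P4: T = 0x3, S = E(K, T) = 0x7; 0xF ⊕ 0x7 = 0x8.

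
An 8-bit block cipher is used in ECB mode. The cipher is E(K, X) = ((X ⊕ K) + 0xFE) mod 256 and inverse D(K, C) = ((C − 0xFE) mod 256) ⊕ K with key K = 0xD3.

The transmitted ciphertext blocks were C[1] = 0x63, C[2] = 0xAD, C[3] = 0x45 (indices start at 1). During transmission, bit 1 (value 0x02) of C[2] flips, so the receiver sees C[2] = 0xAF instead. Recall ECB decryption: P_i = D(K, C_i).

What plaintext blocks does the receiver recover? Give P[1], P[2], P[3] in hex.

Only C[2] changed, to 0xAF. In ECB, a change in C_i affects only P_i. Decrypting the received ciphertext:
P[1]: D(K, 0x63) = 0xB6.
P[2]: D(K, 0xAF) = 0x62.
P[3]: D(K, 0x45) = 0x94.
Blocks that differ from the original plaintext: P[2].

P[1] = 0xB6, P[2] = 0x62, P[3] = 0x94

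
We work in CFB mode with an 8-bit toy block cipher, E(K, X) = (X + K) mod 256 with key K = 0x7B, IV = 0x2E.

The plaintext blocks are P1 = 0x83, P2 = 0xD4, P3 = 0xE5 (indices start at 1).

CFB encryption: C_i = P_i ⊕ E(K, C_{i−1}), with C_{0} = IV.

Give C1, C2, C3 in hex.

C1: E(K, 0x2E) = 0xA9; 0x83 ⊕ 0xA9 = 0x2A.
C2: E(K, 0x2A) = 0xA5; 0xD4 ⊕ 0xA5 = 0x71.
C3: E(K, 0x71) = 0xEC; 0xE5 ⊕ 0xEC = 0x09.

C1 = 0x2A, C2 = 0x71, C3 = 0x09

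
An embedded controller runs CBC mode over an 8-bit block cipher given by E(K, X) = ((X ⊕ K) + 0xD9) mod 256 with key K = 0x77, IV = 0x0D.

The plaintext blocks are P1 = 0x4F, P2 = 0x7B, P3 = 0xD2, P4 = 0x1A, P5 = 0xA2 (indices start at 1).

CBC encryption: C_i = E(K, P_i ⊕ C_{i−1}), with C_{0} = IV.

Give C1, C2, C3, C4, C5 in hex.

C1: P1 ⊕ 0x0D = 0x42; E(K, 0x42) = 0x0E.
C2: P2 ⊕ 0x0E = 0x75; E(K, 0x75) = 0xDB.
C3: P3 ⊕ 0xDB = 0x09; E(K, 0x09) = 0x57.
C4: P4 ⊕ 0x57 = 0x4D; E(K, 0x4D) = 0x13.
C5: P5 ⊕ 0x13 = 0xB1; E(K, 0xB1) = 0x9F.

C1 = 0x0E, C2 = 0xDB, C3 = 0x57, C4 = 0x13, C5 = 0x9F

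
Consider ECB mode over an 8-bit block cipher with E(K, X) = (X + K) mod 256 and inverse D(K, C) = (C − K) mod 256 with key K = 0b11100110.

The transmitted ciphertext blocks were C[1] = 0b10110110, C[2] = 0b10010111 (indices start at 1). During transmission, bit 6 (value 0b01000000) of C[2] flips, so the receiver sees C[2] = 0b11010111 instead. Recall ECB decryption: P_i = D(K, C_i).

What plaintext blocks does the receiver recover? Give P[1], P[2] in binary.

P[1] = 0b11010000, P[2] = 0b11110001

Only C[2] changed, to 0b11010111. In ECB, a change in C_i affects only P_i. Decrypting the received ciphertext:
P[1]: D(K, 0b10110110) = 0b11010000.
P[2]: D(K, 0b11010111) = 0b11110001.
Blocks that differ from the original plaintext: P[2].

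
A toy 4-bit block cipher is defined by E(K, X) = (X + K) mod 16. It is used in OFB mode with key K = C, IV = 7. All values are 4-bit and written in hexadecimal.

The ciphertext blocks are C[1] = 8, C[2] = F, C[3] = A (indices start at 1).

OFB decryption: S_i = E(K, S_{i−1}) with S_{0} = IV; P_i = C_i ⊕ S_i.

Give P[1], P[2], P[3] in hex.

P[1] = B, P[2] = 0, P[3] = 1

P[1]: S = E(K, 7) = 3; 8 ⊕ 3 = B.
P[2]: S = E(K, 3) = F; F ⊕ F = 0.
P[3]: S = E(K, F) = B; A ⊕ B = 1.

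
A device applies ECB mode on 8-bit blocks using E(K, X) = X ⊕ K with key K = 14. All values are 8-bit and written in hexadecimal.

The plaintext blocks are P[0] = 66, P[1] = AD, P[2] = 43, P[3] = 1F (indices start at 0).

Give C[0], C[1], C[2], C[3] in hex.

C[0] = 72, C[1] = B9, C[2] = 57, C[3] = 0B

ECB encryption: C_i = E(K, P_i).
C[0]: E(K, 66) = 72.
C[1]: E(K, AD) = B9.
C[2]: E(K, 43) = 57.
C[3]: E(K, 1F) = 0B.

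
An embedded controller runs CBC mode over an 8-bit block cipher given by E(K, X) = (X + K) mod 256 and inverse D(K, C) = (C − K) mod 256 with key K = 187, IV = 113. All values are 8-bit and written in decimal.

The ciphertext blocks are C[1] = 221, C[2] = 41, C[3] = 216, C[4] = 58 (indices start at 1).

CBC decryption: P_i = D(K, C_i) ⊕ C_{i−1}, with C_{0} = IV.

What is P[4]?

P[4] = 167

P[4]: D(K, 58) = 127; 127 ⊕ 216 = 167.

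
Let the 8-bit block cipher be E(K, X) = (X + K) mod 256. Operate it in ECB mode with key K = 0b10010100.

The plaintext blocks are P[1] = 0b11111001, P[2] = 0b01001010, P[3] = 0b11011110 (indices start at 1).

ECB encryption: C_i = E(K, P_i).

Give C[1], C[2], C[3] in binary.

C[1]: E(K, 0b11111001) = 0b10001101.
C[2]: E(K, 0b01001010) = 0b11011110.
C[3]: E(K, 0b11011110) = 0b01110010.

C[1] = 0b10001101, C[2] = 0b11011110, C[3] = 0b01110010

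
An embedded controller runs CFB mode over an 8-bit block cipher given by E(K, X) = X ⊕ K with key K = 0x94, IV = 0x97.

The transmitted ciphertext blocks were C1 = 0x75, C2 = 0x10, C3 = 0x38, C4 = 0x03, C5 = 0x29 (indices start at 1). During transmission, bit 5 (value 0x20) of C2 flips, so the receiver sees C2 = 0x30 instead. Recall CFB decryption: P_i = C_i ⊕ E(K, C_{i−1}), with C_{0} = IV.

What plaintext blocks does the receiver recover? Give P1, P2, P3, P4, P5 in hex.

Only C2 changed, to 0x30. In CFB, a change in C_i flips the same bit in P_i and garbles P_{i+1}. Decrypting the received ciphertext:
P1: E(K, 0x97) = 0x03; 0x75 ⊕ 0x03 = 0x76.
P2: E(K, 0x75) = 0xE1; 0x30 ⊕ 0xE1 = 0xD1.
P3: E(K, 0x30) = 0xA4; 0x38 ⊕ 0xA4 = 0x9C.
P4: E(K, 0x38) = 0xAC; 0x03 ⊕ 0xAC = 0xAF.
P5: E(K, 0x03) = 0x97; 0x29 ⊕ 0x97 = 0xBE.
Blocks that differ from the original plaintext: P2, P3.

P1 = 0x76, P2 = 0xD1, P3 = 0x9C, P4 = 0xAF, P5 = 0xBE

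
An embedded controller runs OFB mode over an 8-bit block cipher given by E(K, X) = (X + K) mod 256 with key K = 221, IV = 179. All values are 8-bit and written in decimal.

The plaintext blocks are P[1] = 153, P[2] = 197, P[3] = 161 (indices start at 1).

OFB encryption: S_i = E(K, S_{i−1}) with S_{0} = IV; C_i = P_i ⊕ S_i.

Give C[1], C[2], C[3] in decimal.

C[1]: S = E(K, 179) = 144; 153 ⊕ 144 = 9.
C[2]: S = E(K, 144) = 109; 197 ⊕ 109 = 168.
C[3]: S = E(K, 109) = 74; 161 ⊕ 74 = 235.

C[1] = 9, C[2] = 168, C[3] = 235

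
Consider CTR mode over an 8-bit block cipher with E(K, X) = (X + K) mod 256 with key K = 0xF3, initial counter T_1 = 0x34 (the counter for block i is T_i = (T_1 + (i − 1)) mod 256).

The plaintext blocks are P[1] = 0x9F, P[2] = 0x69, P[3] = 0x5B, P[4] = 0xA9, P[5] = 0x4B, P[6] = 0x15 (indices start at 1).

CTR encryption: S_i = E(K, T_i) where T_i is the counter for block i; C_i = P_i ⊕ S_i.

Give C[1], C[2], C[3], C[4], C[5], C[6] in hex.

C[1] = 0xB8, C[2] = 0x41, C[3] = 0x72, C[4] = 0x83, C[5] = 0x60, C[6] = 0x39

C[1]: T = 0x34, S = E(K, T) = 0x27; 0x9F ⊕ 0x27 = 0xB8.
C[2]: T = 0x35, S = E(K, T) = 0x28; 0x69 ⊕ 0x28 = 0x41.
C[3]: T = 0x36, S = E(K, T) = 0x29; 0x5B ⊕ 0x29 = 0x72.
C[4]: T = 0x37, S = E(K, T) = 0x2A; 0xA9 ⊕ 0x2A = 0x83.
C[5]: T = 0x38, S = E(K, T) = 0x2B; 0x4B ⊕ 0x2B = 0x60.
C[6]: T = 0x39, S = E(K, T) = 0x2C; 0x15 ⊕ 0x2C = 0x39.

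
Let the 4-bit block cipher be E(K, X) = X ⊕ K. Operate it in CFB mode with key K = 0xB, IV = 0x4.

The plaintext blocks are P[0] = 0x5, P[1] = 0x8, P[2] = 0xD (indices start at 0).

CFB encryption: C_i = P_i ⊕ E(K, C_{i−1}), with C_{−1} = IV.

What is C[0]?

C[0]: E(K, 0x4) = 0xF; 0x5 ⊕ 0xF = 0xA.

C[0] = 0xA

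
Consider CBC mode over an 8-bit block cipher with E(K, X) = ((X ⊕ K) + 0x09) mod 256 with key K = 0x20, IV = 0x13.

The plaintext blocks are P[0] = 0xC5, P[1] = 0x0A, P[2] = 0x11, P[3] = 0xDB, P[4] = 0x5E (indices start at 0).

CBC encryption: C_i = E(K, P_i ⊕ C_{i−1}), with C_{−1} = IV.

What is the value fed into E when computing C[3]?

0x23

C[0]: P[0] ⊕ 0x13 = 0xD6; E(K, 0xD6) = 0xFF.
C[1]: P[1] ⊕ 0xFF = 0xF5; E(K, 0xF5) = 0xDE.
C[2]: P[2] ⊕ 0xDE = 0xCF; E(K, 0xCF) = 0xF8.
C[3]: P[3] ⊕ 0xF8 = 0x23; E(K, 0x23) = 0x0C.
So the input to E for block [3] is 0x23.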